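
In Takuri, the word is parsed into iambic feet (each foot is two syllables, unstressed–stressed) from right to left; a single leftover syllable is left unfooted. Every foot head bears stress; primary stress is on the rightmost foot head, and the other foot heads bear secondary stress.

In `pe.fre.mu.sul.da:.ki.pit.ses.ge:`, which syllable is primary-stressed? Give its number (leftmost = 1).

9

Parse right to left into iambic (σˈσ) feet: pe (fre.ˈmu) (sul.ˈda:) (ki.ˈpit) (ses.ˈge:). Syllable 1 is left unfooted.
Foot heads (stressed positions): 3, 5, 7, 9.
End Rule Rightmost: primary stress on the rightmost head = syllable 9.
Primary stress: syllable 9 → pe.fre.mu.sul.da:.ki.pit.ses.ˈge:.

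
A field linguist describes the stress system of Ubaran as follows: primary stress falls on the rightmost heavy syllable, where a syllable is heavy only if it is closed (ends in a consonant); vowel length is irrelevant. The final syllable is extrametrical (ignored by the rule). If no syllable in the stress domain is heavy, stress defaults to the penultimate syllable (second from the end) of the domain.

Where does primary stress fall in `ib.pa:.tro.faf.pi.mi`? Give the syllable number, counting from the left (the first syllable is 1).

4

The final syllable (6, mi) is extrametrical; the stress domain is syllables 1–5.
Weights: 1 ib H, 2 pa: L, 3 tro L, 4 faf H, 5 pi L.
Heavy syllables in the domain: 1, 4. The rightmost is syllable 4 (faf).
Primary stress: syllable 4 → ib.pa:.tro.ˈfaf.pi.mi.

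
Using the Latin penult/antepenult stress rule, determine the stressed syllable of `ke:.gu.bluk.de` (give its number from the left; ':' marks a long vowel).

Classical Latin: stress the penult if heavy (long vowel or closed), else the antepenult.
Weights: 2 gu L, 3 bluk H, 4 de L.
The penult (syllable 3, bluk) is heavy, so it takes stress.
Stress on syllable 3: ke:.gu.ˈbluk.de.

3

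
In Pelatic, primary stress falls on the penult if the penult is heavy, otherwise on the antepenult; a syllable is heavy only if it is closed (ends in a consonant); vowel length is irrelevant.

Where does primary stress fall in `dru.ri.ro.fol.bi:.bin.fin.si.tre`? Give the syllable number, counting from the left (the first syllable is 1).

Weights: 7 fin H, 8 si L, 9 tre L.
The penult (syllable 8, si) is light, so stress falls on the antepenult (syllable 7, fin).
Primary stress: syllable 7 → dru.ri.ro.fol.bi:.bin.ˈfin.si.tre.

7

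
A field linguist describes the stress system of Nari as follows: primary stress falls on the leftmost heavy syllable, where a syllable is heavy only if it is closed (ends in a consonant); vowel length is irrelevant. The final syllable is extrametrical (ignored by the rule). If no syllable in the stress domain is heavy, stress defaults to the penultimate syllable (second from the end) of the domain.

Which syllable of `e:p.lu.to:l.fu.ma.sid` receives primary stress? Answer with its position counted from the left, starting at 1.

1

The final syllable (6, sid) is extrametrical; the stress domain is syllables 1–5.
Weights: 1 e:p H, 2 lu L, 3 to:l H, 4 fu L, 5 ma L.
Heavy syllables in the domain: 1, 3. The leftmost is syllable 1 (e:p).
Primary stress: syllable 1 → ˈe:p.lu.to:l.fu.ma.sid.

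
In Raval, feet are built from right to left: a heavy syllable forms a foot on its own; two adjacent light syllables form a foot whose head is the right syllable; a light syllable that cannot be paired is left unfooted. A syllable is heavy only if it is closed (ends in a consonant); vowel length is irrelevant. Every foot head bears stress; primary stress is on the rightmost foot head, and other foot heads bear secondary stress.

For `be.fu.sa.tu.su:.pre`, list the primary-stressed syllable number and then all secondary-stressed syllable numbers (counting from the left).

Weights: 1 be L, 2 fu L, 3 sa L, 4 tu L, 5 su: L, 6 pre L.
Parse right to left (heavy = foot alone; LL = one foot; stranded L unfooted): (be.ˈfu) (sa.ˈtu) (su:.ˈpre).
Foot heads: 2, 4, 6.
Primary stress on the rightmost head = syllable 6.
Secondary stress on 2, 4: be.ˌfu.sa.ˌtu.su:.ˈpre.

primary 6, secondary 2, 4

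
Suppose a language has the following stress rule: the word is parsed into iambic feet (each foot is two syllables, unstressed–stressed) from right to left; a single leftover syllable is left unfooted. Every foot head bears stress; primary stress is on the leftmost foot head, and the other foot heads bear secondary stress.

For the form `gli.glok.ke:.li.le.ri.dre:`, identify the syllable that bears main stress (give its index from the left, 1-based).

3

Parse right to left into iambic (σˈσ) feet: gli (glok.ˈke:) (li.ˈle) (ri.ˈdre:). Syllable 1 is left unfooted.
Foot heads (stressed positions): 3, 5, 7.
End Rule Leftmost: primary stress on the leftmost head = syllable 3.
Primary stress: syllable 3 → gli.glok.ˈke:.li.le.ri.dre:.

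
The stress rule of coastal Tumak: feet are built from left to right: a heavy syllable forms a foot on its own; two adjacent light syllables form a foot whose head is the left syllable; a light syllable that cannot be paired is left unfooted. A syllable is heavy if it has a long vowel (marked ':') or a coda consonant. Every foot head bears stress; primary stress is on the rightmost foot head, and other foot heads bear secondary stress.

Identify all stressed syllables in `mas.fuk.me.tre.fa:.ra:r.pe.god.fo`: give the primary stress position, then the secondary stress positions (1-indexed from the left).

primary 8, secondary 1, 2, 3, 5, 6

Weights: 1 mas H, 2 fuk H, 3 me L, 4 tre L, 5 fa: H, 6 ra:r H, 7 pe L, 8 god H, 9 fo L.
Parse left to right (heavy = foot alone; LL = one foot; stranded L unfooted): (ˈmas) (ˈfuk) (ˈme.tre) (ˈfa:) (ˈra:r) pe (ˈgod) fo.
Foot heads: 1, 2, 3, 5, 6, 8.
Primary stress on the rightmost head = syllable 8.
Secondary stress on 1, 2, 3, 5, 6: ˌmas.ˌfuk.ˌme.tre.ˌfa:.ˌra:r.pe.ˈgod.fo.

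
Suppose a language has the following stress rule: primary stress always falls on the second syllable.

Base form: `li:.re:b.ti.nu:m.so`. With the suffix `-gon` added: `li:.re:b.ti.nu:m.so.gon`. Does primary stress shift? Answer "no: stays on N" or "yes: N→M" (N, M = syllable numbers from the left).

no: stays on 2

Base `li:.re:b.ti.nu:m.so` (5 syllables):
  The word has 5 syllables; the second syllable is syllable 2 (re:b).
  → primary stress on syllable 2.
Suffixed `li:.re:b.ti.nu:m.so.gon` (6 syllables):
  The word has 6 syllables; the second syllable is syllable 2 (re:b).
  → primary stress on syllable 2.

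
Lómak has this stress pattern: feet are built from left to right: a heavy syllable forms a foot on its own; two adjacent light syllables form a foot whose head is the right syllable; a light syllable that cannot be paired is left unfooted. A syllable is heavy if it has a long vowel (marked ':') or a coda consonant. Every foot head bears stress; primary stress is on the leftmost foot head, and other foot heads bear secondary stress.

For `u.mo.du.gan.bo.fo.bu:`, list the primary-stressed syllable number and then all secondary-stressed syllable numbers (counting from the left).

Weights: 1 u L, 2 mo L, 3 du L, 4 gan H, 5 bo L, 6 fo L, 7 bu: H.
Parse left to right (heavy = foot alone; LL = one foot; stranded L unfooted): (u.ˈmo) du (ˈgan) (bo.ˈfo) (ˈbu:).
Foot heads: 2, 4, 6, 7.
Primary stress on the leftmost head = syllable 2.
Secondary stress on 4, 6, 7: u.ˈmo.du.ˌgan.bo.ˌfo.ˌbu:.

primary 2, secondary 4, 6, 7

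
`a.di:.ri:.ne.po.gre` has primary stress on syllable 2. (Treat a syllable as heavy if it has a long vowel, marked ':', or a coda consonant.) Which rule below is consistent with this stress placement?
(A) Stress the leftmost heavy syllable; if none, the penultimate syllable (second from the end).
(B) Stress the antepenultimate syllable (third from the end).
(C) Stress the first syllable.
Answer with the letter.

A

Rule A → syllable 2 ✓.
Rule B → syllable 4 (observed: 2).
Rule C → syllable 1 (observed: 2).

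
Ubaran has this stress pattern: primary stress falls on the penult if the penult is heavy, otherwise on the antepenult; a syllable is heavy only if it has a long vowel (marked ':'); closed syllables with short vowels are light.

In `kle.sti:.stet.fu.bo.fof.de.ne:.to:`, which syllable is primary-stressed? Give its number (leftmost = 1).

8

Weights: 7 de L, 8 ne: H, 9 to: H.
The penult (syllable 8, ne:) is heavy, so it takes stress.
Primary stress: syllable 8 → kle.sti:.stet.fu.bo.fof.de.ˈne:.to:.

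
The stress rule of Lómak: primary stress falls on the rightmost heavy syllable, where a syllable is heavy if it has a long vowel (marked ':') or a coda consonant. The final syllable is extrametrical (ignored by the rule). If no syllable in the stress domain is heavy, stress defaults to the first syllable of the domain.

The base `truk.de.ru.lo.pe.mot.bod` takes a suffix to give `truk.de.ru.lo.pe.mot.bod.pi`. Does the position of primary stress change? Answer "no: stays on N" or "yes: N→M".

Base `truk.de.ru.lo.pe.mot.bod` (7 syllables):
  The final syllable (7, bod) is extrametrical; the stress domain is syllables 1–6.
  Weights: 1 truk H, 2 de L, 3 ru L, 4 lo L, 5 pe L, 6 mot H.
  Heavy syllables in the domain: 1, 6. The rightmost is syllable 6 (mot).
  → primary stress on syllable 6.
Suffixed `truk.de.ru.lo.pe.mot.bod.pi` (8 syllables):
  The final syllable (8, pi) is extrametrical; the stress domain is syllables 1–7.
  Weights: 1 truk H, 2 de L, 3 ru L, 4 lo L, 5 pe L, 6 mot H, 7 bod H.
  Heavy syllables in the domain: 1, 6, 7. The rightmost is syllable 7 (bod).
  → primary stress on syllable 7.

yes: 6→7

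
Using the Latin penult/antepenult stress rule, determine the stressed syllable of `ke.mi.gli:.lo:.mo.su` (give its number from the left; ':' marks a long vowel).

4

Classical Latin: stress the penult if heavy (long vowel or closed), else the antepenult.
Weights: 4 lo: H, 5 mo L, 6 su L.
The penult (syllable 5, mo) is light, so stress falls on the antepenult (syllable 4, lo:).
Stress on syllable 4: ke.mi.gli:.ˈlo:.mo.su.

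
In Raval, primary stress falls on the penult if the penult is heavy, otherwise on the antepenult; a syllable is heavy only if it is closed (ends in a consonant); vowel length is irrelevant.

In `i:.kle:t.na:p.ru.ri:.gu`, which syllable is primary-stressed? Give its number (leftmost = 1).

4

Weights: 4 ru L, 5 ri: L, 6 gu L.
The penult (syllable 5, ri:) is light, so stress falls on the antepenult (syllable 4, ru).
Primary stress: syllable 4 → i:.kle:t.na:p.ˈru.ri:.gu.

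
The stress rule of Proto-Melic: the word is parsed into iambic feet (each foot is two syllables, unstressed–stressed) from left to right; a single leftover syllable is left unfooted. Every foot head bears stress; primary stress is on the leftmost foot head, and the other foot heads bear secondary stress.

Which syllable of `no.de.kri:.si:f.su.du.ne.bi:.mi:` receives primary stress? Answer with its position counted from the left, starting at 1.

2

Parse left to right into iambic (σˈσ) feet: (no.ˈde) (kri:.ˈsi:f) (su.ˈdu) (ne.ˈbi:) mi:. Syllable 9 is left unfooted.
Foot heads (stressed positions): 2, 4, 6, 8.
End Rule Leftmost: primary stress on the leftmost head = syllable 2.
Primary stress: syllable 2 → no.ˈde.kri:.si:f.su.du.ne.bi:.mi:.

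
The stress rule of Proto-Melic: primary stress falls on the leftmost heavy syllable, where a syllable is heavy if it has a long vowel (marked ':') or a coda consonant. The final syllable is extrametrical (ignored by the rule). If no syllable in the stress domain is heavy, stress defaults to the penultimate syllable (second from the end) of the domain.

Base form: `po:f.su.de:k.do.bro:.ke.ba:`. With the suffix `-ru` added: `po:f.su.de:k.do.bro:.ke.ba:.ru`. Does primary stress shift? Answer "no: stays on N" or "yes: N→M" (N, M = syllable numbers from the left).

Base `po:f.su.de:k.do.bro:.ke.ba:` (7 syllables):
  The final syllable (7, ba:) is extrametrical; the stress domain is syllables 1–6.
  Weights: 1 po:f H, 2 su L, 3 de:k H, 4 do L, 5 bro: H, 6 ke L.
  Heavy syllables in the domain: 1, 3, 5. The leftmost is syllable 1 (po:f).
  → primary stress on syllable 1.
Suffixed `po:f.su.de:k.do.bro:.ke.ba:.ru` (8 syllables):
  The final syllable (8, ru) is extrametrical; the stress domain is syllables 1–7.
  Weights: 1 po:f H, 2 su L, 3 de:k H, 4 do L, 5 bro: H, 6 ke L, 7 ba: H.
  Heavy syllables in the domain: 1, 3, 5, 7. The leftmost is syllable 1 (po:f).
  → primary stress on syllable 1.

no: stays on 1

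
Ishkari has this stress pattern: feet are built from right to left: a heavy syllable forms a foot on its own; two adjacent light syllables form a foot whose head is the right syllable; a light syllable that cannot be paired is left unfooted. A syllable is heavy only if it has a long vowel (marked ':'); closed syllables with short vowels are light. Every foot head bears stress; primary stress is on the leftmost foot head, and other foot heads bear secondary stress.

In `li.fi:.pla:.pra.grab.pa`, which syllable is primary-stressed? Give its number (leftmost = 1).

Weights: 1 li L, 2 fi: H, 3 pla: H, 4 pra L, 5 grab L, 6 pa L.
Parse right to left (heavy = foot alone; LL = one foot; stranded L unfooted): li (ˈfi:) (ˈpla:) pra (grab.ˈpa).
Foot heads: 2, 3, 6.
Primary stress on the leftmost head = syllable 2.
Primary stress: syllable 2 → li.ˈfi:.pla:.pra.grab.pa.

2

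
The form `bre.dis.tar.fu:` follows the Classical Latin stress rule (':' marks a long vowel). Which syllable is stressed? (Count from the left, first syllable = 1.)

Classical Latin: stress the penult if heavy (long vowel or closed), else the antepenult.
Weights: 2 dis H, 3 tar H, 4 fu: H.
The penult (syllable 3, tar) is heavy, so it takes stress.
Stress on syllable 3: bre.dis.ˈtar.fu:.

3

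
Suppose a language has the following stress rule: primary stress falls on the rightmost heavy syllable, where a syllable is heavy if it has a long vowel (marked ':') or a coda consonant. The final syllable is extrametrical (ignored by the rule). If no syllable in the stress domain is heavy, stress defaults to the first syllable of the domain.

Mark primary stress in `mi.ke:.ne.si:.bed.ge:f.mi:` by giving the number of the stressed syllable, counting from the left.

The final syllable (7, mi:) is extrametrical; the stress domain is syllables 1–6.
Weights: 1 mi L, 2 ke: H, 3 ne L, 4 si: H, 5 bed H, 6 ge:f H.
Heavy syllables in the domain: 2, 4, 5, 6. The rightmost is syllable 6 (ge:f).
Primary stress: syllable 6 → mi.ke:.ne.si:.bed.ˈge:f.mi:.

6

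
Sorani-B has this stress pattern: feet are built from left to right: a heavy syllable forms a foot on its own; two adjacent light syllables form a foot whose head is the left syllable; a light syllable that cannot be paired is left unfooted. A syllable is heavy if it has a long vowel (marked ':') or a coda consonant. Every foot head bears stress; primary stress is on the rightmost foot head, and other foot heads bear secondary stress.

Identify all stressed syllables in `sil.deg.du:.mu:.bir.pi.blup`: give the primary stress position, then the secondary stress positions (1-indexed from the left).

Weights: 1 sil H, 2 deg H, 3 du: H, 4 mu: H, 5 bir H, 6 pi L, 7 blup H.
Parse left to right (heavy = foot alone; LL = one foot; stranded L unfooted): (ˈsil) (ˈdeg) (ˈdu:) (ˈmu:) (ˈbir) pi (ˈblup).
Foot heads: 1, 2, 3, 4, 5, 7.
Primary stress on the rightmost head = syllable 7.
Secondary stress on 1, 2, 3, 4, 5: ˌsil.ˌdeg.ˌdu:.ˌmu:.ˌbir.pi.ˈblup.

primary 7, secondary 1, 2, 3, 4, 5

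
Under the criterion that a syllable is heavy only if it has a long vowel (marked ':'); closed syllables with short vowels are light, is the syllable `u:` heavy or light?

`u:`: long vowel, open (no coda). Long vowel → heavy.

heavy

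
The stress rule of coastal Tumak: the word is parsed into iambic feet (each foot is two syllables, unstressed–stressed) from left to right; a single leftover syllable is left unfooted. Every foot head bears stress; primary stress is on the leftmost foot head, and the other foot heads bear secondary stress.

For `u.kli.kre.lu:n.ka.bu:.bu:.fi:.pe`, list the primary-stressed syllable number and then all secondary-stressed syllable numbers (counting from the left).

Parse left to right into iambic (σˈσ) feet: (u.ˈkli) (kre.ˈlu:n) (ka.ˈbu:) (bu:.ˈfi:) pe. Syllable 9 is left unfooted.
Foot heads (stressed positions): 2, 4, 6, 8.
End Rule Leftmost: primary stress on the leftmost head = syllable 2.
Secondary stress on 4, 6, 8: u.ˈkli.kre.ˌlu:n.ka.ˌbu:.bu:.ˌfi:.pe.

primary 2, secondary 4, 6, 8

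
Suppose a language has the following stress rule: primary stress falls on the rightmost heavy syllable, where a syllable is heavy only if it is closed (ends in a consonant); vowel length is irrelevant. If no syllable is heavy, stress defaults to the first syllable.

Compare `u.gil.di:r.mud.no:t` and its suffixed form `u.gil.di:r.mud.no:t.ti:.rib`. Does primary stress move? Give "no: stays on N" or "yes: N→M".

Base `u.gil.di:r.mud.no:t` (5 syllables):
  Weights: 1 u L, 2 gil H, 3 di:r H, 4 mud H, 5 no:t H.
  Heavy syllables in the domain: 2, 3, 4, 5. The rightmost is syllable 5 (no:t).
  → primary stress on syllable 5.
Suffixed `u.gil.di:r.mud.no:t.ti:.rib` (7 syllables):
  Weights: 1 u L, 2 gil H, 3 di:r H, 4 mud H, 5 no:t H, 6 ti: L, 7 rib H.
  Heavy syllables in the domain: 2, 3, 4, 5, 7. The rightmost is syllable 7 (rib).
  → primary stress on syllable 7.

yes: 5→7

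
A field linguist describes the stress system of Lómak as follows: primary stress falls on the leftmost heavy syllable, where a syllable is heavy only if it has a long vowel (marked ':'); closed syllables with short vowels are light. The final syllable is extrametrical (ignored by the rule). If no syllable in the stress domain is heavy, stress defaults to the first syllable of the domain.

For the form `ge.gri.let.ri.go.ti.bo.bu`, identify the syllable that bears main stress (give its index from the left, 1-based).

1

The final syllable (8, bu) is extrametrical; the stress domain is syllables 1–7.
Weights: 1 ge L, 2 gri L, 3 let L, 4 ri L, 5 go L, 6 ti L, 7 bo L.
No heavy syllable in the domain; default to the first syllable of the domain = syllable 1.
Primary stress: syllable 1 → ˈge.gri.let.ri.go.ti.bo.bu.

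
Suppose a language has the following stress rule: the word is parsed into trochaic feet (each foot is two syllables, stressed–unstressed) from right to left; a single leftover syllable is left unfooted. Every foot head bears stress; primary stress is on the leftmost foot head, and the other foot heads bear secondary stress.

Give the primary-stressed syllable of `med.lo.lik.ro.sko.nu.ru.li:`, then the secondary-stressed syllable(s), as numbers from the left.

primary 1, secondary 3, 5, 7

Parse right to left into trochaic (ˈσσ) feet: (ˈmed.lo) (ˈlik.ro) (ˈsko.nu) (ˈru.li:).
Foot heads (stressed positions): 1, 3, 5, 7.
End Rule Leftmost: primary stress on the leftmost head = syllable 1.
Secondary stress on 3, 5, 7: ˈmed.lo.ˌlik.ro.ˌsko.nu.ˌru.li:.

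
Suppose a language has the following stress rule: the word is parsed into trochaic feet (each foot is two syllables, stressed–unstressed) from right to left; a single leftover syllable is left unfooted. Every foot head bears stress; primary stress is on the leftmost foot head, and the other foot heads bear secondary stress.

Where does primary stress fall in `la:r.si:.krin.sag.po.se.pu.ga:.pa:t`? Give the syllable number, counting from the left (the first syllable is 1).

2

Parse right to left into trochaic (ˈσσ) feet: la:r (ˈsi:.krin) (ˈsag.po) (ˈse.pu) (ˈga:.pa:t). Syllable 1 is left unfooted.
Foot heads (stressed positions): 2, 4, 6, 8.
End Rule Leftmost: primary stress on the leftmost head = syllable 2.
Primary stress: syllable 2 → la:r.ˈsi:.krin.sag.po.se.pu.ga:.pa:t.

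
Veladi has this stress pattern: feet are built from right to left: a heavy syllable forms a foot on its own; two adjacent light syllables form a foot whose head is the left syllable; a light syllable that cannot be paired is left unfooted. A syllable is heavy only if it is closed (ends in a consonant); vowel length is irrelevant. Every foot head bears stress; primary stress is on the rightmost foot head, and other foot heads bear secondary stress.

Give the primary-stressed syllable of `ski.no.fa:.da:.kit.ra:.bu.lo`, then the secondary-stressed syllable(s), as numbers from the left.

primary 7, secondary 1, 3, 5

Weights: 1 ski L, 2 no L, 3 fa: L, 4 da: L, 5 kit H, 6 ra: L, 7 bu L, 8 lo L.
Parse right to left (heavy = foot alone; LL = one foot; stranded L unfooted): (ˈski.no) (ˈfa:.da:) (ˈkit) ra: (ˈbu.lo).
Foot heads: 1, 3, 5, 7.
Primary stress on the rightmost head = syllable 7.
Secondary stress on 1, 3, 5: ˌski.no.ˌfa:.da:.ˌkit.ra:.ˈbu.lo.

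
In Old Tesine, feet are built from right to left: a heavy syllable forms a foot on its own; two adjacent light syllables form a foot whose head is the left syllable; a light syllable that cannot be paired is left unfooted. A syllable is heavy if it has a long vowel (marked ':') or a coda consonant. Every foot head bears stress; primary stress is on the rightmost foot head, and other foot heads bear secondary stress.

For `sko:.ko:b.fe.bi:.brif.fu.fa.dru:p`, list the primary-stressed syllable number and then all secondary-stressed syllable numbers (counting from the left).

Weights: 1 sko: H, 2 ko:b H, 3 fe L, 4 bi: H, 5 brif H, 6 fu L, 7 fa L, 8 dru:p H.
Parse right to left (heavy = foot alone; LL = one foot; stranded L unfooted): (ˈsko:) (ˈko:b) fe (ˈbi:) (ˈbrif) (ˈfu.fa) (ˈdru:p).
Foot heads: 1, 2, 4, 5, 6, 8.
Primary stress on the rightmost head = syllable 8.
Secondary stress on 1, 2, 4, 5, 6: ˌsko:.ˌko:b.fe.ˌbi:.ˌbrif.ˌfu.fa.ˈdru:p.

primary 8, secondary 1, 2, 4, 5, 6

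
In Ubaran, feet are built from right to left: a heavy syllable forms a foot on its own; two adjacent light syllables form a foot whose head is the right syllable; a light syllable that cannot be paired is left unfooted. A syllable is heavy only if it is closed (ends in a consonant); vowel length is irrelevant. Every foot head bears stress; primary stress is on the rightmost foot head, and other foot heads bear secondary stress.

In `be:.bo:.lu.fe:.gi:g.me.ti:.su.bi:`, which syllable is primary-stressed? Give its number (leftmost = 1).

Weights: 1 be: L, 2 bo: L, 3 lu L, 4 fe: L, 5 gi:g H, 6 me L, 7 ti: L, 8 su L, 9 bi: L.
Parse right to left (heavy = foot alone; LL = one foot; stranded L unfooted): (be:.ˈbo:) (lu.ˈfe:) (ˈgi:g) (me.ˈti:) (su.ˈbi:).
Foot heads: 2, 4, 5, 7, 9.
Primary stress on the rightmost head = syllable 9.
Primary stress: syllable 9 → be:.bo:.lu.fe:.gi:g.me.ti:.su.ˈbi:.

9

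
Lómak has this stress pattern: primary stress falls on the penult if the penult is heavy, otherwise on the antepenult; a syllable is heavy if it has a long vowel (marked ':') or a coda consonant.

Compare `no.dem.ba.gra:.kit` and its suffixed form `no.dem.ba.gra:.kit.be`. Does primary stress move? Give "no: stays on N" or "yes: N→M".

Base `no.dem.ba.gra:.kit` (5 syllables):
  Weights: 3 ba L, 4 gra: H, 5 kit H.
  The penult (syllable 4, gra:) is heavy, so it takes stress.
  → primary stress on syllable 4.
Suffixed `no.dem.ba.gra:.kit.be` (6 syllables):
  Weights: 4 gra: H, 5 kit H, 6 be L.
  The penult (syllable 5, kit) is heavy, so it takes stress.
  → primary stress on syllable 5.

yes: 4→5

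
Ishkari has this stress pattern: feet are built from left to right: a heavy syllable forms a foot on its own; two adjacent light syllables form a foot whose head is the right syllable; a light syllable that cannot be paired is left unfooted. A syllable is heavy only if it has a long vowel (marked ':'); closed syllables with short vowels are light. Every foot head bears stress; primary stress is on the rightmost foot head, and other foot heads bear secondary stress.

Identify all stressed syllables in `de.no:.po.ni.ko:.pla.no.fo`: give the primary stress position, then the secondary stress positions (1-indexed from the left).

Weights: 1 de L, 2 no: H, 3 po L, 4 ni L, 5 ko: H, 6 pla L, 7 no L, 8 fo L.
Parse left to right (heavy = foot alone; LL = one foot; stranded L unfooted): de (ˈno:) (po.ˈni) (ˈko:) (pla.ˈno) fo.
Foot heads: 2, 4, 5, 7.
Primary stress on the rightmost head = syllable 7.
Secondary stress on 2, 4, 5: de.ˌno:.po.ˌni.ˌko:.pla.ˈno.fo.

primary 7, secondary 2, 4, 5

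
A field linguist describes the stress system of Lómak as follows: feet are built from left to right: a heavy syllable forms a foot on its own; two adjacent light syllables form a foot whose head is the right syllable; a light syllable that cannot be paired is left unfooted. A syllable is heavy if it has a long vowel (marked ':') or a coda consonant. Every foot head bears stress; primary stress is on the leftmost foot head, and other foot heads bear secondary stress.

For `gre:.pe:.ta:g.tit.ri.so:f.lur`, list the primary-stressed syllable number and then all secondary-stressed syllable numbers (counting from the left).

Weights: 1 gre: H, 2 pe: H, 3 ta:g H, 4 tit H, 5 ri L, 6 so:f H, 7 lur H.
Parse left to right (heavy = foot alone; LL = one foot; stranded L unfooted): (ˈgre:) (ˈpe:) (ˈta:g) (ˈtit) ri (ˈso:f) (ˈlur).
Foot heads: 1, 2, 3, 4, 6, 7.
Primary stress on the leftmost head = syllable 1.
Secondary stress on 2, 3, 4, 6, 7: ˈgre:.ˌpe:.ˌta:g.ˌtit.ri.ˌso:f.ˌlur.

primary 1, secondary 2, 3, 4, 6, 7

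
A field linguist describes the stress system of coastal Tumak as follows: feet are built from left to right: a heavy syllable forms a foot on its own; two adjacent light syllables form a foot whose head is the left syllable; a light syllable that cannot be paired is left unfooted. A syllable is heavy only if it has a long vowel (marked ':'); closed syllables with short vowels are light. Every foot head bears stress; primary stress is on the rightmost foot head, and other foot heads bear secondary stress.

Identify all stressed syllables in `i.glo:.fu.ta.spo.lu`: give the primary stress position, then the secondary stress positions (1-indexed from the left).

primary 5, secondary 2, 3

Weights: 1 i L, 2 glo: H, 3 fu L, 4 ta L, 5 spo L, 6 lu L.
Parse left to right (heavy = foot alone; LL = one foot; stranded L unfooted): i (ˈglo:) (ˈfu.ta) (ˈspo.lu).
Foot heads: 2, 3, 5.
Primary stress on the rightmost head = syllable 5.
Secondary stress on 2, 3: i.ˌglo:.ˌfu.ta.ˈspo.lu.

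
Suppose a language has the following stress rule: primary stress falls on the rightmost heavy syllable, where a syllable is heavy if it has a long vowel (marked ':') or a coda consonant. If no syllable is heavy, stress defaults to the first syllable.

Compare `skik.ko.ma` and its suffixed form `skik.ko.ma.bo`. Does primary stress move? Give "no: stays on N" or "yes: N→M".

Base `skik.ko.ma` (3 syllables):
  Weights: 1 skik H, 2 ko L, 3 ma L.
  Heavy syllables in the domain: 1. The rightmost is syllable 1 (skik).
  → primary stress on syllable 1.
Suffixed `skik.ko.ma.bo` (4 syllables):
  Weights: 1 skik H, 2 ko L, 3 ma L, 4 bo L.
  Heavy syllables in the domain: 1. The rightmost is syllable 1 (skik).
  → primary stress on syllable 1.

no: stays on 1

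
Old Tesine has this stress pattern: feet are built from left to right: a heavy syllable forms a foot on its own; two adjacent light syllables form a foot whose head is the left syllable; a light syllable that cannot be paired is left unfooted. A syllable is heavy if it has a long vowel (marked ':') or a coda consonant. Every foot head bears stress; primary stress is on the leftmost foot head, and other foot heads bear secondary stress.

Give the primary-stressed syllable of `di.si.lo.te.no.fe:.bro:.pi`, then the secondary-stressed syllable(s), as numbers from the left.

primary 1, secondary 3, 6, 7

Weights: 1 di L, 2 si L, 3 lo L, 4 te L, 5 no L, 6 fe: H, 7 bro: H, 8 pi L.
Parse left to right (heavy = foot alone; LL = one foot; stranded L unfooted): (ˈdi.si) (ˈlo.te) no (ˈfe:) (ˈbro:) pi.
Foot heads: 1, 3, 6, 7.
Primary stress on the leftmost head = syllable 1.
Secondary stress on 3, 6, 7: ˈdi.si.ˌlo.te.no.ˌfe:.ˌbro:.pi.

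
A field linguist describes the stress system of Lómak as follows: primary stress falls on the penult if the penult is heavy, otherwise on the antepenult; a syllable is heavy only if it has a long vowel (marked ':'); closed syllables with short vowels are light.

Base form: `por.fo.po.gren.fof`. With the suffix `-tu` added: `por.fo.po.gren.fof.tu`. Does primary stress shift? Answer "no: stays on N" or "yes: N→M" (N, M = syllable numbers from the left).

yes: 3→4

Base `por.fo.po.gren.fof` (5 syllables):
  Weights: 3 po L, 4 gren L, 5 fof L.
  The penult (syllable 4, gren) is light, so stress falls on the antepenult (syllable 3, po).
  → primary stress on syllable 3.
Suffixed `por.fo.po.gren.fof.tu` (6 syllables):
  Weights: 4 gren L, 5 fof L, 6 tu L.
  The penult (syllable 5, fof) is light, so stress falls on the antepenult (syllable 4, gren).
  → primary stress on syllable 4.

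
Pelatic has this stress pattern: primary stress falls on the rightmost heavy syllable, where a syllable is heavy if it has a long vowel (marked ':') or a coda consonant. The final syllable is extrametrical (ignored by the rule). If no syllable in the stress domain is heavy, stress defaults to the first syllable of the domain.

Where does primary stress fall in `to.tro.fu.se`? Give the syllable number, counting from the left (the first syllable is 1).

1

The final syllable (4, se) is extrametrical; the stress domain is syllables 1–3.
Weights: 1 to L, 2 tro L, 3 fu L.
No heavy syllable in the domain; default to the first syllable of the domain = syllable 1.
Primary stress: syllable 1 → ˈto.tro.fu.se.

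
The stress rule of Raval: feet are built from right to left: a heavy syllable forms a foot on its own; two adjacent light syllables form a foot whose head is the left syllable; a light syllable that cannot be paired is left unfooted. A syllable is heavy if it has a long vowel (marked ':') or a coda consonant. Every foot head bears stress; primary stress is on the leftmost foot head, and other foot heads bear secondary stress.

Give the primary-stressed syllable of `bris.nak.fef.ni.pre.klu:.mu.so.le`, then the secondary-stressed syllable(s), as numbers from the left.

Weights: 1 bris H, 2 nak H, 3 fef H, 4 ni L, 5 pre L, 6 klu: H, 7 mu L, 8 so L, 9 le L.
Parse right to left (heavy = foot alone; LL = one foot; stranded L unfooted): (ˈbris) (ˈnak) (ˈfef) (ˈni.pre) (ˈklu:) mu (ˈso.le).
Foot heads: 1, 2, 3, 4, 6, 8.
Primary stress on the leftmost head = syllable 1.
Secondary stress on 2, 3, 4, 6, 8: ˈbris.ˌnak.ˌfef.ˌni.pre.ˌklu:.mu.ˌso.le.

primary 1, secondary 2, 3, 4, 6, 8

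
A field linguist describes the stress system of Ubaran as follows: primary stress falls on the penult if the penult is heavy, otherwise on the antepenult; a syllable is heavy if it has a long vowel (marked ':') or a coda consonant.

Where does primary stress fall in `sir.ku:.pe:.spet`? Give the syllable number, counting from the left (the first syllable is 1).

Weights: 2 ku: H, 3 pe: H, 4 spet H.
The penult (syllable 3, pe:) is heavy, so it takes stress.
Primary stress: syllable 3 → sir.ku:.ˈpe:.spet.

3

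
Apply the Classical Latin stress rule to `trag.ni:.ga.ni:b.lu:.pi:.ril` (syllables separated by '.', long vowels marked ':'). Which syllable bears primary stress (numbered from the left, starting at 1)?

Classical Latin: stress the penult if heavy (long vowel or closed), else the antepenult.
Weights: 5 lu: H, 6 pi: H, 7 ril H.
The penult (syllable 6, pi:) is heavy, so it takes stress.
Stress on syllable 6: trag.ni:.ga.ni:b.lu:.ˈpi:.ril.

6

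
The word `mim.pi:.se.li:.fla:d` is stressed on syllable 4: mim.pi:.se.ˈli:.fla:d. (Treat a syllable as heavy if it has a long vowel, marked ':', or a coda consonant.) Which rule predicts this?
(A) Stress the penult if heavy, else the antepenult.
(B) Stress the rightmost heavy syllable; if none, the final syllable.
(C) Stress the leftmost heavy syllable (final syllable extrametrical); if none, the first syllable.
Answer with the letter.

A

Rule A → syllable 4 ✓.
Rule B → syllable 5 (observed: 4).
Rule C → syllable 1 (observed: 4).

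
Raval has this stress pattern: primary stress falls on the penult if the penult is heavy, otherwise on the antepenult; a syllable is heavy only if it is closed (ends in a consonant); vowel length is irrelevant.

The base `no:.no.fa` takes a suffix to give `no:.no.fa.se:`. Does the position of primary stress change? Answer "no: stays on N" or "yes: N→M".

Base `no:.no.fa` (3 syllables):
  Weights: 1 no: L, 2 no L, 3 fa L.
  The penult (syllable 2, no) is light, so stress falls on the antepenult (syllable 1, no:).
  → primary stress on syllable 1.
Suffixed `no:.no.fa.se:` (4 syllables):
  Weights: 2 no L, 3 fa L, 4 se: L.
  The penult (syllable 3, fa) is light, so stress falls on the antepenult (syllable 2, no).
  → primary stress on syllable 2.

yes: 1→2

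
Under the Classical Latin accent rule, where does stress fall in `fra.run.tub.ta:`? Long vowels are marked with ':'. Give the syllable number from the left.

Classical Latin: stress the penult if heavy (long vowel or closed), else the antepenult.
Weights: 2 run H, 3 tub H, 4 ta: H.
The penult (syllable 3, tub) is heavy, so it takes stress.
Stress on syllable 3: fra.run.ˈtub.ta:.

3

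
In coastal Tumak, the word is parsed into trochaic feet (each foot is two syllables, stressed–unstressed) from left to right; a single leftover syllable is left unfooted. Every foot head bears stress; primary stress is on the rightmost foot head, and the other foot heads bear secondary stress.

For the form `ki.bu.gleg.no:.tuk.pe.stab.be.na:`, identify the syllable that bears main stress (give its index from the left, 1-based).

7

Parse left to right into trochaic (ˈσσ) feet: (ˈki.bu) (ˈgleg.no:) (ˈtuk.pe) (ˈstab.be) na:. Syllable 9 is left unfooted.
Foot heads (stressed positions): 1, 3, 5, 7.
End Rule Rightmost: primary stress on the rightmost head = syllable 7.
Primary stress: syllable 7 → ki.bu.gleg.no:.tuk.pe.ˈstab.be.na:.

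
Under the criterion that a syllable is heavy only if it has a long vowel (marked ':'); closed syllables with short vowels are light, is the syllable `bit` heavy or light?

light

`bit`: short vowel, closed (coda /t/). Short vowel → light.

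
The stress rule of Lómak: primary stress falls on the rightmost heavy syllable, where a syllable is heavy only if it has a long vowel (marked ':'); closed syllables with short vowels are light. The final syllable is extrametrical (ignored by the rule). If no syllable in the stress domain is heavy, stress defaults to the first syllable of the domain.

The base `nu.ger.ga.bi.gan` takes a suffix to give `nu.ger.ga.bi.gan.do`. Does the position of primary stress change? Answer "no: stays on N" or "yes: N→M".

Base `nu.ger.ga.bi.gan` (5 syllables):
  The final syllable (5, gan) is extrametrical; the stress domain is syllables 1–4.
  Weights: 1 nu L, 2 ger L, 3 ga L, 4 bi L.
  No heavy syllable in the domain; default to the first syllable of the domain = syllable 1.
  → primary stress on syllable 1.
Suffixed `nu.ger.ga.bi.gan.do` (6 syllables):
  The final syllable (6, do) is extrametrical; the stress domain is syllables 1–5.
  Weights: 1 nu L, 2 ger L, 3 ga L, 4 bi L, 5 gan L.
  No heavy syllable in the domain; default to the first syllable of the domain = syllable 1.
  → primary stress on syllable 1.

no: stays on 1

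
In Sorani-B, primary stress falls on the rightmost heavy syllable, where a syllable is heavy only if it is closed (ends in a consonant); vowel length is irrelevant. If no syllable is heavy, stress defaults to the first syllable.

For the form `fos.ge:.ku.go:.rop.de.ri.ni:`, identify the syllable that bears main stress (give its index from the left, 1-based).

5

Weights: 1 fos H, 2 ge: L, 3 ku L, 4 go: L, 5 rop H, 6 de L, 7 ri L, 8 ni: L.
Heavy syllables in the domain: 1, 5. The rightmost is syllable 5 (rop).
Primary stress: syllable 5 → fos.ge:.ku.go:.ˈrop.de.ri.ni:.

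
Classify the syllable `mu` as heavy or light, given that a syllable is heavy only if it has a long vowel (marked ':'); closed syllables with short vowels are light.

light

`mu`: short vowel, open (no coda). Short vowel → light.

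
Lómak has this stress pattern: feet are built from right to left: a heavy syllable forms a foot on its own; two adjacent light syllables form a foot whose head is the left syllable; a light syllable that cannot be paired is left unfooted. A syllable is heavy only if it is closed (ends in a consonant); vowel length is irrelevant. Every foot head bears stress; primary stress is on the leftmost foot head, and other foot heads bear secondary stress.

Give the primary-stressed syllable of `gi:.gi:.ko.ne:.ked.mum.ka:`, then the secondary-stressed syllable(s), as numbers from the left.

primary 1, secondary 3, 5, 6

Weights: 1 gi: L, 2 gi: L, 3 ko L, 4 ne: L, 5 ked H, 6 mum H, 7 ka: L.
Parse right to left (heavy = foot alone; LL = one foot; stranded L unfooted): (ˈgi:.gi:) (ˈko.ne:) (ˈked) (ˈmum) ka:.
Foot heads: 1, 3, 5, 6.
Primary stress on the leftmost head = syllable 1.
Secondary stress on 3, 5, 6: ˈgi:.gi:.ˌko.ne:.ˌked.ˌmum.ka:.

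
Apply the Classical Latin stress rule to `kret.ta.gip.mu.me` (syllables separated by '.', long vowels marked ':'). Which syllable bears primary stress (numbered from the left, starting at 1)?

Classical Latin: stress the penult if heavy (long vowel or closed), else the antepenult.
Weights: 3 gip H, 4 mu L, 5 me L.
The penult (syllable 4, mu) is light, so stress falls on the antepenult (syllable 3, gip).
Stress on syllable 3: kret.ta.ˈgip.mu.me.

3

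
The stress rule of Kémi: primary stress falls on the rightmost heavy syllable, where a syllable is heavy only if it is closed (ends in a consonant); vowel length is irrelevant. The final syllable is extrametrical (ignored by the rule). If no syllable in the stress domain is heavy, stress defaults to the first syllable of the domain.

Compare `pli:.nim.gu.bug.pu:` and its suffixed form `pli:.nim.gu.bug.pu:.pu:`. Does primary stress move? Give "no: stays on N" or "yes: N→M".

no: stays on 4

Base `pli:.nim.gu.bug.pu:` (5 syllables):
  The final syllable (5, pu:) is extrametrical; the stress domain is syllables 1–4.
  Weights: 1 pli: L, 2 nim H, 3 gu L, 4 bug H.
  Heavy syllables in the domain: 2, 4. The rightmost is syllable 4 (bug).
  → primary stress on syllable 4.
Suffixed `pli:.nim.gu.bug.pu:.pu:` (6 syllables):
  The final syllable (6, pu:) is extrametrical; the stress domain is syllables 1–5.
  Weights: 1 pli: L, 2 nim H, 3 gu L, 4 bug H, 5 pu: L.
  Heavy syllables in the domain: 2, 4. The rightmost is syllable 4 (bug).
  → primary stress on syllable 4.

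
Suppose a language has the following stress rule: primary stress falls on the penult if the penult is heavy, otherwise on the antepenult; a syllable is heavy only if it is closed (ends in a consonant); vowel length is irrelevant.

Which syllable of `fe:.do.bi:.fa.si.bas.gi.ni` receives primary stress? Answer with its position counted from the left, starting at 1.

Weights: 6 bas H, 7 gi L, 8 ni L.
The penult (syllable 7, gi) is light, so stress falls on the antepenult (syllable 6, bas).
Primary stress: syllable 6 → fe:.do.bi:.fa.si.ˈbas.gi.ni.

6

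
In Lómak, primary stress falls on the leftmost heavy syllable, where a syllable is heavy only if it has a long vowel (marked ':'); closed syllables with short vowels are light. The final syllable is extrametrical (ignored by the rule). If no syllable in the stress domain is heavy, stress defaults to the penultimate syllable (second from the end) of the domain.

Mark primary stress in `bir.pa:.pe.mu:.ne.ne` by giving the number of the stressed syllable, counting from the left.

2

The final syllable (6, ne) is extrametrical; the stress domain is syllables 1–5.
Weights: 1 bir L, 2 pa: H, 3 pe L, 4 mu: H, 5 ne L.
Heavy syllables in the domain: 2, 4. The leftmost is syllable 2 (pa:).
Primary stress: syllable 2 → bir.ˈpa:.pe.mu:.ne.ne.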